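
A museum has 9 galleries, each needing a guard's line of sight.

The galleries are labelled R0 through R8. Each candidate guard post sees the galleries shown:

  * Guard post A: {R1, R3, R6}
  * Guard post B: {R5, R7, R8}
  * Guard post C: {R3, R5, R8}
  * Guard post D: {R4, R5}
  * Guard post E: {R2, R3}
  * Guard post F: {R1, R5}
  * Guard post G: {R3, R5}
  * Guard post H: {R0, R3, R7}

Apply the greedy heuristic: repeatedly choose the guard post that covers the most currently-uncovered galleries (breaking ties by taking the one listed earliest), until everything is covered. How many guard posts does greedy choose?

Greedy: pick A (covers 3 new) → pick B (covers 3 new) → pick D (covers 1 new) → pick E (covers 1 new) → pick H (covers 1 new). Total picks: 5.

5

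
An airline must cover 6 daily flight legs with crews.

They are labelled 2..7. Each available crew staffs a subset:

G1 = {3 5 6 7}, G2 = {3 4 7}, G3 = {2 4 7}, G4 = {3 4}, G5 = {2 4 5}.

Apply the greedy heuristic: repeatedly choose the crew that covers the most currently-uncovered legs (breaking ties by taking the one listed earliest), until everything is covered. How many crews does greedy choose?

2

Greedy: pick G1 (covers 4 new) → pick G3 (covers 2 new). Total picks: 2.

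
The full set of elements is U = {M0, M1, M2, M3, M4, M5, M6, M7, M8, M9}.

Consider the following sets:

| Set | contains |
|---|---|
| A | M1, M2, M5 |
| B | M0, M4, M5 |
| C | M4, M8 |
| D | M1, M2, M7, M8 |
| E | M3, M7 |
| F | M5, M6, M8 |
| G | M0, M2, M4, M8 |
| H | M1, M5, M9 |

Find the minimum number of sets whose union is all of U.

Take {E, F, G, H}. Their union is {M0, M1, M2, M3, M4, M5, M6, M7, M8, M9}, which is all 10 elements.
Only F contains M6, so F is forced; the remaining 7 elements need at least 3 more sets (each remaining set adds at most 3) — so at least 4 sets are needed, and 4 is optimal.

4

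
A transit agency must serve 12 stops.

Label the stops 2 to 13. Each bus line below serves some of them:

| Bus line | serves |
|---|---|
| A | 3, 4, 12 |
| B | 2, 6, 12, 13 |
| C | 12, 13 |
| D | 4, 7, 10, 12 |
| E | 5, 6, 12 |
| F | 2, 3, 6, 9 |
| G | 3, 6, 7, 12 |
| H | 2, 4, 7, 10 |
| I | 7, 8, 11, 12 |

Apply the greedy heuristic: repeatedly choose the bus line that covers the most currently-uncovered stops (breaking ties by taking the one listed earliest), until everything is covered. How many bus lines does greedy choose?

5

Greedy: pick B (covers 4 new) → pick D (covers 3 new) → pick F (covers 2 new) → pick I (covers 2 new) → pick E (covers 1 new). Total picks: 5.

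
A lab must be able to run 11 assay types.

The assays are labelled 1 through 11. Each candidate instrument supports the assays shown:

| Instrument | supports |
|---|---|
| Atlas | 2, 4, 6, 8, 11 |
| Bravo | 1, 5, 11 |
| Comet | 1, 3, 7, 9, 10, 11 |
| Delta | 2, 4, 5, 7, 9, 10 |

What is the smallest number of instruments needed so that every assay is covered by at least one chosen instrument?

3

Atlas and Comet and Delta together: Atlas ∪ Comet ∪ Delta = {1, 2, 3, 4, 5, 6, 7, 8, 9, 10, 11} — every assay is covered.
Only Comet contains 3, so Comet is forced; the remaining 5 assays need at least 2 more instruments (each remaining instrument adds at most 4) — so at least 3 instruments are needed, and 3 is optimal.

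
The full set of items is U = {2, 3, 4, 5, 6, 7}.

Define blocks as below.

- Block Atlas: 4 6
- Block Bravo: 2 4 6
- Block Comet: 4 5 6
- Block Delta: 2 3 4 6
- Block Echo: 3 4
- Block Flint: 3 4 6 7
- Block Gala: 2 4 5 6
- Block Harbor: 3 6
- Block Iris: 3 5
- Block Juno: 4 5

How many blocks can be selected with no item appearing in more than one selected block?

2

Harbor, Juno are pairwise disjoint (Harbor={3,6}; Juno={4,5}).
Every remaining block overlaps one of these, and no 3 of the listed blocks are pairwise disjoint, so 2 is the maximum.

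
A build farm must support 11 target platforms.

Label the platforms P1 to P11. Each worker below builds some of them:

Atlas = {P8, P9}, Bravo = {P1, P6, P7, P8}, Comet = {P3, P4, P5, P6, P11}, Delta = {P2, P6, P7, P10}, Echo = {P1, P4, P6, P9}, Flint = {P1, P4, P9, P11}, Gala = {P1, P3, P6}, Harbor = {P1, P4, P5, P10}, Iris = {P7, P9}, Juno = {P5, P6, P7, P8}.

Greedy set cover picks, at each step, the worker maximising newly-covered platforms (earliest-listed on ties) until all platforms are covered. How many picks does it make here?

Greedy: pick Comet (covers 5 new) → pick Bravo (covers 3 new) → pick Delta (covers 2 new) → pick Atlas (covers 1 new). Total picks: 4.

4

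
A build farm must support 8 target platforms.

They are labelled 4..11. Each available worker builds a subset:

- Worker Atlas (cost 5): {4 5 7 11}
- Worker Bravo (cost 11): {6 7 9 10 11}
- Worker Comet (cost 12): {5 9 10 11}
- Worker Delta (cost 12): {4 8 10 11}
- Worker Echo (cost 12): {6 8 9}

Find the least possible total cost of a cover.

Atlas, Bravo, Delta together cover every platform (Atlas ∪ Bravo ∪ Delta = {4, 5, 6, 7, 8, 9, 10, 11}); total cost 5 + 11 + 12 = 28.
No covering selection has total cost below 28.

28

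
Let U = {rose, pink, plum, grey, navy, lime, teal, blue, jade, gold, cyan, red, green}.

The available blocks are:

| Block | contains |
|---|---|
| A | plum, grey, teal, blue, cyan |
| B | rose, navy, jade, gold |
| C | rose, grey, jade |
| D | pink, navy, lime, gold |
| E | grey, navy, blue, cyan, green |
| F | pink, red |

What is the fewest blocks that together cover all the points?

5

A and B and D and E and F together: A ∪ B ∪ D ∪ E ∪ F = {rose, pink, plum, grey, navy, lime, teal, blue, jade, gold, cyan, red, green} — every point is covered.
No 4 of the 6 blocks cover everything (all 15 combinations miss at least one point), so 5 is optimal.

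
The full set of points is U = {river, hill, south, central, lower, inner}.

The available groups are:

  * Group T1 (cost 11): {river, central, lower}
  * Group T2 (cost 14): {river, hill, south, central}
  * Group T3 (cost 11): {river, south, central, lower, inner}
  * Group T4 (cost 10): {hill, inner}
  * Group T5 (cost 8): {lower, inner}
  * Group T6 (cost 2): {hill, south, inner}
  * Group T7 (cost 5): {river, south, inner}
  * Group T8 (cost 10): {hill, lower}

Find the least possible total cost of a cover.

T1, T6 together cover every point (T1 ∪ T6 = {river, hill, south, central, lower, inner}); total cost 11 + 2 = 13.
No covering selection has total cost below 13.

13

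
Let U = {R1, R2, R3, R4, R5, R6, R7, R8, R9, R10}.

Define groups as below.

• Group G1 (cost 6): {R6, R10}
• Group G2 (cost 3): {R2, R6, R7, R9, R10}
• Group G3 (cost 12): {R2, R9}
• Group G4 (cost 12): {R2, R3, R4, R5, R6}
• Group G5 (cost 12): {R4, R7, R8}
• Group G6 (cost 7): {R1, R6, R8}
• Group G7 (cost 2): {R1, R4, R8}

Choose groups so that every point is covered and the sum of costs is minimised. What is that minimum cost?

17

G2, G4, G7 together cover every point (G2 ∪ G4 ∪ G7 = {R1, R2, R3, R4, R5, R6, R7, R8, R9, R10}); total cost 3 + 12 + 2 = 17.
No covering selection has total cost below 17.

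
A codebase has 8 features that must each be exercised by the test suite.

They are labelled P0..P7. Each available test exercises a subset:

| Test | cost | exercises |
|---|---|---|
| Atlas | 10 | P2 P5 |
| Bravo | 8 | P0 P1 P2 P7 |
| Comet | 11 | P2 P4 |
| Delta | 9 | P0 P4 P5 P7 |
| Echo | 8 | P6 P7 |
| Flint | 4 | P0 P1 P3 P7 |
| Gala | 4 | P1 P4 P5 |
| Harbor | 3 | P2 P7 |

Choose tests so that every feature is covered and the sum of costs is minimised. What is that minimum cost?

Echo, Flint, Gala, Harbor together cover every feature (Echo ∪ Flint ∪ Gala ∪ Harbor = {P0, P1, P2, P3, P4, P5, P6, P7}); total cost 8 + 4 + 4 + 3 = 19.
No covering selection has total cost below 19.

19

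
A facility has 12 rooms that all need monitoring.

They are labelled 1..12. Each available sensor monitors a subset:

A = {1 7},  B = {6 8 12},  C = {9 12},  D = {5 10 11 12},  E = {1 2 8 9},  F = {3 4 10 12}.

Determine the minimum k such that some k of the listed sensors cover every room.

5

Take {A, B, D, E, F}. Their union is {1, 2, 3, 4, 5, 6, 7, 8, 9, 10, 11, 12}, which is all 12 rooms.
No 4 of the 6 sensors cover everything (all 15 combinations miss at least one room), so 5 is optimal.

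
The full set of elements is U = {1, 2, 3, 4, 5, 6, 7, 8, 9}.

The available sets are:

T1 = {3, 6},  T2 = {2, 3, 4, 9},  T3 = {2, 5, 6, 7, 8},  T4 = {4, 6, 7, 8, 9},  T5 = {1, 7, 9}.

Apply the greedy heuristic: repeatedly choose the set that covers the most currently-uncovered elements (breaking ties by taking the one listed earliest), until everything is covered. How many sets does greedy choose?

3

Greedy: pick T3 (covers 5 new) → pick T2 (covers 3 new) → pick T5 (covers 1 new). Total picks: 3.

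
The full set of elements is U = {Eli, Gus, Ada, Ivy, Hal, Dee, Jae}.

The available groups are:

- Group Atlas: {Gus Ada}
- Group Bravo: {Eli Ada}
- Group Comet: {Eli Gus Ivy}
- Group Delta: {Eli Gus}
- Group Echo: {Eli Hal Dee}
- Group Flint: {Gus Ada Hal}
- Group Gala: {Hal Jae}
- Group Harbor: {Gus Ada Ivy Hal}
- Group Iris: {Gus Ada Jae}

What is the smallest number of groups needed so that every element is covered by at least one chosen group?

3

Echo and Harbor and Iris together: Echo ∪ Harbor ∪ Iris = {Eli, Gus, Ada, Ivy, Hal, Dee, Jae} — every element is covered.
Only Echo contains Dee, so Echo is forced; the remaining 4 elements need at least 2 more groups (each remaining group adds at most 3) — so at least 3 groups are needed, and 3 is optimal.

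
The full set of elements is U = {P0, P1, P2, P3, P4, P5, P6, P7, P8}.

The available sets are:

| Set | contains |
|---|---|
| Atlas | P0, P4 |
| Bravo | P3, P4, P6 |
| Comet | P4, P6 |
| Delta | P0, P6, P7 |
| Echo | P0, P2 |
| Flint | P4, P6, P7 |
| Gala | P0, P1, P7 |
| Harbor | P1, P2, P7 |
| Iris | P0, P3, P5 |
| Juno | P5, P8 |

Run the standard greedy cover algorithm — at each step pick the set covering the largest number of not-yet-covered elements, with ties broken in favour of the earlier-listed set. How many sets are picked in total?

4

Greedy: pick Bravo (covers 3 new) → pick Gala (covers 3 new) → pick Juno (covers 2 new) → pick Echo (covers 1 new). Total picks: 4.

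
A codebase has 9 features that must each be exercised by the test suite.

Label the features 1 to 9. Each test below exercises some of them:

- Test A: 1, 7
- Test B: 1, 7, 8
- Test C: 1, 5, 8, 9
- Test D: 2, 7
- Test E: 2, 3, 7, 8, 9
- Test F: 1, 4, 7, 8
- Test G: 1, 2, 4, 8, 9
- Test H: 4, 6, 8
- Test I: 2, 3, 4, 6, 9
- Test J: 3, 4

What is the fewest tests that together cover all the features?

A and C and I together: A ∪ C ∪ I = {1, 2, 3, 4, 5, 6, 7, 8, 9} — every feature is covered.
Only C contains 5, so C is forced; the remaining 5 features need at least 2 more tests (each remaining test adds at most 4) — so at least 3 tests are needed, and 3 is optimal.

3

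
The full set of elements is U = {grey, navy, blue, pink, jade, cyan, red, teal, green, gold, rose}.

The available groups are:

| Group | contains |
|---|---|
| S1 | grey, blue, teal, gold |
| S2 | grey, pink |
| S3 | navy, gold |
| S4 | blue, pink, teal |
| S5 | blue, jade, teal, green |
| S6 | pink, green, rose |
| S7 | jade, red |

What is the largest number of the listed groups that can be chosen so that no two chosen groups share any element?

3

S2, S3, S5 are pairwise disjoint (S2={grey,pink}; S3={navy,gold}; S5={blue,jade,teal,green}).
Every remaining group overlaps one of these, and no 4 of the listed groups are pairwise disjoint, so 3 is the maximum.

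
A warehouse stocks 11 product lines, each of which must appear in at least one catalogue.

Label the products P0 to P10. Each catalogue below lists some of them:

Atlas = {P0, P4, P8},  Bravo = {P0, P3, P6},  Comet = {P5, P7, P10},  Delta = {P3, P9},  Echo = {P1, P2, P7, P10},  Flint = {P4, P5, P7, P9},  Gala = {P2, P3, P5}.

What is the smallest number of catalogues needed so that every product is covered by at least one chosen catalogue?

Take {Atlas, Bravo, Echo, Flint}. Their union is {P0, P1, P2, P3, P4, P5, P6, P7, P8, P9, P10}, which is all 11 products.
Only Echo contains P1, so Echo is forced; the remaining 7 products need at least 3 more catalogues (each remaining catalogue adds at most 3) — so at least 4 catalogues are needed, and 4 is optimal.

4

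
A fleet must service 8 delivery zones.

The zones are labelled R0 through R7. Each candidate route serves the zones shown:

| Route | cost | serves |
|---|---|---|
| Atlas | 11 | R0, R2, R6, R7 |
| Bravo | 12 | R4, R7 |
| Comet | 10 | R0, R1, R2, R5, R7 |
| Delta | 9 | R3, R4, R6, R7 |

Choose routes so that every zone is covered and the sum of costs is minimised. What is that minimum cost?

19

Comet, Delta together cover every zone (Comet ∪ Delta = {R0, R1, R2, R3, R4, R5, R6, R7}); total cost 10 + 9 = 19.
No covering selection has total cost below 19.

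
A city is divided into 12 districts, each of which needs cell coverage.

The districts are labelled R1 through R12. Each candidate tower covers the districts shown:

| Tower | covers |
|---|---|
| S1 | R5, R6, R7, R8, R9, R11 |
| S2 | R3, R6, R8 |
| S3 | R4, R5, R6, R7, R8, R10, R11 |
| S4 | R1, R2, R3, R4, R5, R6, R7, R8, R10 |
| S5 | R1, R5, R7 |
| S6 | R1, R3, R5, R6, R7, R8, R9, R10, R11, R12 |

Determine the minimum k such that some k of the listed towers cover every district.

2

S4 and S6 together: S4 ∪ S6 = {R1, R2, R3, R4, R5, R6, R7, R8, R9, R10, R11, R12} — every district is covered.
No single tower has all 12 districts (the largest, S6, has 10), so 2 is optimal.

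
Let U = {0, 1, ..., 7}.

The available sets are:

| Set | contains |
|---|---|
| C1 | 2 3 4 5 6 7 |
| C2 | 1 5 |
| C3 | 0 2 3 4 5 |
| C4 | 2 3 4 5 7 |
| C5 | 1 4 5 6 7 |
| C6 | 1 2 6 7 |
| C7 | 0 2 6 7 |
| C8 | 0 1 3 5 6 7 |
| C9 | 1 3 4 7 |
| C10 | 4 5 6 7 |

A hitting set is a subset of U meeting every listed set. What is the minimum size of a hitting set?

H = {5, 7} meets every set (each contains at least one member of H), and |H| = 2.
The sets C2, C7 are pairwise disjoint, so any hitting set needs a separate point for each — at least 2. Hence 2 is optimal.

2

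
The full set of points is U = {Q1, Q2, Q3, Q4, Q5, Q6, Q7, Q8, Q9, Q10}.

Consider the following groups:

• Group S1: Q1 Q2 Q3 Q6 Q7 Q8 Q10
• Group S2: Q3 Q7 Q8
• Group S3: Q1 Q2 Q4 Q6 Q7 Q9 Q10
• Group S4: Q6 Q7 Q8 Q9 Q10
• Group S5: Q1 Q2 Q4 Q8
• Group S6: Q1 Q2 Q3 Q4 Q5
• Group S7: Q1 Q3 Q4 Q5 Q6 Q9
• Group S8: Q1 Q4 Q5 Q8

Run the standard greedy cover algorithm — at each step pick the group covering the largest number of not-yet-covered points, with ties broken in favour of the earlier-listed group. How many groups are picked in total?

2

Greedy: pick S1 (covers 7 new) → pick S7 (covers 3 new). Total picks: 2.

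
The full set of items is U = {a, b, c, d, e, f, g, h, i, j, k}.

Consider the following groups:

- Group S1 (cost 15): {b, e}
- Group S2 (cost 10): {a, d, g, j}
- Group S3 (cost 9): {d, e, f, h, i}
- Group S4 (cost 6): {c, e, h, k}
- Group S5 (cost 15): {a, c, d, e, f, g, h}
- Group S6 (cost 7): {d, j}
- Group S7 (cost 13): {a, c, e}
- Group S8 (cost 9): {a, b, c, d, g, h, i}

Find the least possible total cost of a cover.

31

S3, S4, S6, S8 together cover every item (S3 ∪ S4 ∪ S6 ∪ S8 = {a, b, c, d, e, f, g, h, i, j, k}); total cost 9 + 6 + 7 + 9 = 31.
No covering selection has total cost below 31.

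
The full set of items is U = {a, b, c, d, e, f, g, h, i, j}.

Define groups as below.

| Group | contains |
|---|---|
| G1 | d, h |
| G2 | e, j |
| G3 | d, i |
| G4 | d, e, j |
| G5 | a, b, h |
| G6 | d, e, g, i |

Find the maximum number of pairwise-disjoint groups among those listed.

3

G2, G3, G5 are pairwise disjoint (G2={e,j}; G3={d,i}; G5={a,b,h}).
Every remaining group overlaps one of these, and no 4 of the listed groups are pairwise disjoint, so 3 is the maximum.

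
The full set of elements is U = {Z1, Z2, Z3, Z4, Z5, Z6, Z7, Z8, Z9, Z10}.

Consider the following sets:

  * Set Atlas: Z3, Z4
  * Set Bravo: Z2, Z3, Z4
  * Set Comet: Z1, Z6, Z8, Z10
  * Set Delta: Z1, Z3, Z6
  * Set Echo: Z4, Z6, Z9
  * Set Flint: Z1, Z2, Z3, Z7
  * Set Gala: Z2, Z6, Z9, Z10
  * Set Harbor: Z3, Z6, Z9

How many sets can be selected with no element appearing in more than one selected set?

Atlas, Comet are pairwise disjoint (Atlas={Z3,Z4}; Comet={Z1,Z6,Z8,Z10}).
Every remaining set overlaps one of these, and no 3 of the listed sets are pairwise disjoint, so 2 is the maximum.

2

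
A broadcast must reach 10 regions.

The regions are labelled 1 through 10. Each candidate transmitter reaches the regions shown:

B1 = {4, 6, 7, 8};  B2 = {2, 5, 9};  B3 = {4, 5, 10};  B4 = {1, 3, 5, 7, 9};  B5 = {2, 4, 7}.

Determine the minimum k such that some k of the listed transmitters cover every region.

Take {B1, B3, B4, B5}. Their union is {1, 2, 3, 4, 5, 6, 7, 8, 9, 10}, which is all 10 regions.
No 3 of the 5 transmitters cover everything (all 10 combinations miss at least one region), so 4 is optimal.

4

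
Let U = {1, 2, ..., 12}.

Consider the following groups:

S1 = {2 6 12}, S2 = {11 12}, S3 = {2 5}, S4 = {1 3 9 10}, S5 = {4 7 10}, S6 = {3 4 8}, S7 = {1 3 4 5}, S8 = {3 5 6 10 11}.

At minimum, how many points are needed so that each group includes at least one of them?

The 4 points {2, 4, 10, 12} hit every group.
No choice of 3 points meets every group, so 4 is the minimum.

4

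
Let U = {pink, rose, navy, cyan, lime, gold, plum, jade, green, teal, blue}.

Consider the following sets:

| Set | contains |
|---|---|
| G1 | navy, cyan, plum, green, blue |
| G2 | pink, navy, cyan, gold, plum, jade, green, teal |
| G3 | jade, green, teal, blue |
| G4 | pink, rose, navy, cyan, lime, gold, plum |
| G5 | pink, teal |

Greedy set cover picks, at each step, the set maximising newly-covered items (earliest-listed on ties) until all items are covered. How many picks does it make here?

3

Greedy: pick G2 (covers 8 new) → pick G4 (covers 2 new) → pick G1 (covers 1 new). Total picks: 3.
(The true minimum cover uses only 2 sets, so greedy is not optimal here.)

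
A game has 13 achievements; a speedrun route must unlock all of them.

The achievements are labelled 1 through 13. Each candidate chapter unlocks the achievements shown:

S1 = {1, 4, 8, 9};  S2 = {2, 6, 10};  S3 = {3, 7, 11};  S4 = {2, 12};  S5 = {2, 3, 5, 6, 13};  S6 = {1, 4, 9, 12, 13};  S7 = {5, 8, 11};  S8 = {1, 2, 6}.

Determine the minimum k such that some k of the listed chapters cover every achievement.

4

Take {S2, S3, S6, S7}. Their union is {1, 2, 3, 4, 5, 6, 7, 8, 9, 10, 11, 12, 13}, which is all 13 achievements.
No 3 of the 8 chapters cover everything (all 56 combinations miss at least one achievement), so 4 is optimal.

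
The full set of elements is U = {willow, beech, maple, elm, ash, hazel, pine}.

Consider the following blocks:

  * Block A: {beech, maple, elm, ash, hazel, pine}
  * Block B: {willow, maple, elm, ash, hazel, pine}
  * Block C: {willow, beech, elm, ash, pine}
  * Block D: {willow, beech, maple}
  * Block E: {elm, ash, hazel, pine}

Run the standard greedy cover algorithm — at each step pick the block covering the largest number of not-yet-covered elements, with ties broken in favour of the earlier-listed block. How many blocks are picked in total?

2

Greedy: pick A (covers 6 new) → pick B (covers 1 new). Total picks: 2.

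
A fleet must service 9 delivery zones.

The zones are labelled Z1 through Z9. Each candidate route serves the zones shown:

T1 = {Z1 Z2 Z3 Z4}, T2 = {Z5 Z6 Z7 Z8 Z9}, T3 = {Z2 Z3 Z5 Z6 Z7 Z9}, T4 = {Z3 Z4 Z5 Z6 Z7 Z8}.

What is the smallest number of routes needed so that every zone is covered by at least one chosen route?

Take {T1, T2}. Their union is {Z1, Z2, Z3, Z4, Z5, Z6, Z7, Z8, Z9}, which is all 9 zones.
No single route has all 9 zones (the largest, T3, has 6), so 2 is optimal.

2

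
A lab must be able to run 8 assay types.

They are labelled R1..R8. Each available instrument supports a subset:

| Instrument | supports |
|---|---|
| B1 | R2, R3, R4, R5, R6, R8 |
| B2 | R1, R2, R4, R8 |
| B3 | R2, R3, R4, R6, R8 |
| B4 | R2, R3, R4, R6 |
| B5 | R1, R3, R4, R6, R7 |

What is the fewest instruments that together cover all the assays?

B1 and B5 together: B1 ∪ B5 = {R1, R2, R3, R4, R5, R6, R7, R8} — every assay is covered.
No single instrument has all 8 assays (the largest, B1, has 6), so 2 is optimal.

2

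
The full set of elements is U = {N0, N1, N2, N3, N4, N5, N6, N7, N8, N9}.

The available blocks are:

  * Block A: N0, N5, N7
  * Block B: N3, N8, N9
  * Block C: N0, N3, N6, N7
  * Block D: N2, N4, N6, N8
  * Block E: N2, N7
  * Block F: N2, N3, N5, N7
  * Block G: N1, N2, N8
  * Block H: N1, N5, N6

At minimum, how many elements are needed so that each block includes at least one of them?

The 3 elements {N2, N3, N5} hit every block.
The blocks B, E, H are pairwise disjoint, so any hitting set needs a separate element for each — at least 3. Hence 3 is optimal.

3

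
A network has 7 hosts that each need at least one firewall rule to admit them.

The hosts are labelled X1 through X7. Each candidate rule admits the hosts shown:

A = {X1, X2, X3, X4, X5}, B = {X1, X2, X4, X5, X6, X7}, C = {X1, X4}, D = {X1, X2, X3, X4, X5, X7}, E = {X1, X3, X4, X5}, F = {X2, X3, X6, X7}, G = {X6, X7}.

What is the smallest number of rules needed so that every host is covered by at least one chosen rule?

2

B and D together: B ∪ D = {X1, X2, X3, X4, X5, X6, X7} — every host is covered.
No single rule has all 7 hosts (the largest, B, has 6), so 2 is optimal.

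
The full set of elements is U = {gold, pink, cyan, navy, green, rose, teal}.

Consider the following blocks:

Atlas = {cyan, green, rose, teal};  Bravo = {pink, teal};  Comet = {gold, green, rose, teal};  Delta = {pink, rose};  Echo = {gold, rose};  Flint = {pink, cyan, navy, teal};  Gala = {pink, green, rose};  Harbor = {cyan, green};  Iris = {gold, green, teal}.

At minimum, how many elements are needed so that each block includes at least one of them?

H = {pink, green, rose} meets every block (each contains at least one member of H), and |H| = 3.
The blocks Bravo, Echo, Harbor are pairwise disjoint, so any hitting set needs a separate element for each — at least 3. Hence 3 is optimal.

3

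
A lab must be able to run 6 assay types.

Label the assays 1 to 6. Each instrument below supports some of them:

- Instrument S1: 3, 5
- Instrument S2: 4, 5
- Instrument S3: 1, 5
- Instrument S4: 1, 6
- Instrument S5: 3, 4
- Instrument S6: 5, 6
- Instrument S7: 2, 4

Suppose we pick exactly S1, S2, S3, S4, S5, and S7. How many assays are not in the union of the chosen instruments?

0

Union of S1, S2, S3, S4, S5, S7 = {1, 2, 3, 4, 5, 6} — that's every assay, so 0 are uncovered.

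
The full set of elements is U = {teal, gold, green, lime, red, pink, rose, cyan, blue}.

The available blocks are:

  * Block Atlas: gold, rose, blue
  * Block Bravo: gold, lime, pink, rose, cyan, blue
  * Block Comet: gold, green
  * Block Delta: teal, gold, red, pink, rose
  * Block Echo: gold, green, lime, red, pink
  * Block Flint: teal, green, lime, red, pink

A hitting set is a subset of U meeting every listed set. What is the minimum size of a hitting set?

Take H = {green, rose}. Each listed block contains at least one of these, so H is a hitting set of size 2.
The blocks Atlas, Flint are pairwise disjoint, so any hitting set needs a separate element for each — at least 2. Hence 2 is optimal.

2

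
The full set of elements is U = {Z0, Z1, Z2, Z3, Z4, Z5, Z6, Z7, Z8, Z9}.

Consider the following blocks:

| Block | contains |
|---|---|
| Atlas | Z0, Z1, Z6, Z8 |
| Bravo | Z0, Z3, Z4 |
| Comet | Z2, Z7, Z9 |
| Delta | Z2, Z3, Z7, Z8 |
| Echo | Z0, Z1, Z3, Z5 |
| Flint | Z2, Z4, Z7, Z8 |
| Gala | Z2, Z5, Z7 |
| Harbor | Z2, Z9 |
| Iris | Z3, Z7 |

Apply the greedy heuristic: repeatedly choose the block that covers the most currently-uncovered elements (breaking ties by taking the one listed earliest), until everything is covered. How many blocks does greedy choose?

Greedy: pick Atlas (covers 4 new) → pick Comet (covers 3 new) → pick Bravo (covers 2 new) → pick Echo (covers 1 new). Total picks: 4.

4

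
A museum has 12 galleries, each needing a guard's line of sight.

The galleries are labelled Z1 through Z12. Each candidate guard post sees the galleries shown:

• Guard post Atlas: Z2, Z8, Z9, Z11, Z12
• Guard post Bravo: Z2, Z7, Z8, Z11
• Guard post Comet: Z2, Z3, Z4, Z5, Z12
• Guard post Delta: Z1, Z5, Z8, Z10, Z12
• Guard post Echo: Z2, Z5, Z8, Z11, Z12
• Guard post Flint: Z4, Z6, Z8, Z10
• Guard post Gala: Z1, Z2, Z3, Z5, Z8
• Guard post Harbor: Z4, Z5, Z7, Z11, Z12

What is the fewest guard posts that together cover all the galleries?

4

Take {Atlas, Bravo, Flint, Gala}. Their union is {Z1, Z2, Z3, Z4, Z5, Z6, Z7, Z8, Z9, Z10, Z11, Z12}, which is all 12 galleries.
Only Atlas contains Z9, so Atlas is forced; the remaining 7 galleries need at least 3 more guard posts (each remaining guard post adds at most 3) — so at least 4 guard posts are needed, and 4 is optimal.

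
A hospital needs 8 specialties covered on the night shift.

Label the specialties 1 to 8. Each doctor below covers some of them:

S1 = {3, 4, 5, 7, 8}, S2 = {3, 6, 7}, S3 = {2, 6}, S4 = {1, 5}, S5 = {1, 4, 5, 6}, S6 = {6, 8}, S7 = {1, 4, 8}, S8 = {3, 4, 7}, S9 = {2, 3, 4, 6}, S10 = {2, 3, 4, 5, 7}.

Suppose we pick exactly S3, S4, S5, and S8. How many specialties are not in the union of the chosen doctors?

Union of S3, S4, S5, S8 = {1, 2, 3, 4, 5, 6, 7}.
Not covered: 8 — 1 specialty.

1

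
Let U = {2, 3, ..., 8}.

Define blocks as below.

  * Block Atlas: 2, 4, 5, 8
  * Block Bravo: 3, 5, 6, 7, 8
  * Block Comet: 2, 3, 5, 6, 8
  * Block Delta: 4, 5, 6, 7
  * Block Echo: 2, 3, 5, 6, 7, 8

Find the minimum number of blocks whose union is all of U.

2

Take {Atlas, Echo}. Their union is {2, 3, 4, 5, 6, 7, 8}, which is all 7 elements.
No single block has all 7 elements (the largest, Echo, has 6), so 2 is optimal.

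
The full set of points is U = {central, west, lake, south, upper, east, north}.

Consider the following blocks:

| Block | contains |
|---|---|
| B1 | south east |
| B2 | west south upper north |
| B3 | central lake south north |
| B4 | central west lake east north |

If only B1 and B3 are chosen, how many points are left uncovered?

2

Union of B1, B3 = {central, lake, south, east, north}.
Not covered: west, upper — 2 points.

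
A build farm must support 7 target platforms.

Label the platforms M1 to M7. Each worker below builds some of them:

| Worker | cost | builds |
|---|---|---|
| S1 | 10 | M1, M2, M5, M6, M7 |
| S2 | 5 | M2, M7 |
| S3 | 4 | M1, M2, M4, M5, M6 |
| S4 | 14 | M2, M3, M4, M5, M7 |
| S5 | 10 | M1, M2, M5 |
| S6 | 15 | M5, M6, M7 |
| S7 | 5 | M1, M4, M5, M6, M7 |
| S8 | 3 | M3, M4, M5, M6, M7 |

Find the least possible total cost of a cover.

7

S3, S8 together cover every platform (S3 ∪ S8 = {M1, M2, M3, M4, M5, M6, M7}); total cost 4 + 3 = 7.
No covering selection has total cost below 7.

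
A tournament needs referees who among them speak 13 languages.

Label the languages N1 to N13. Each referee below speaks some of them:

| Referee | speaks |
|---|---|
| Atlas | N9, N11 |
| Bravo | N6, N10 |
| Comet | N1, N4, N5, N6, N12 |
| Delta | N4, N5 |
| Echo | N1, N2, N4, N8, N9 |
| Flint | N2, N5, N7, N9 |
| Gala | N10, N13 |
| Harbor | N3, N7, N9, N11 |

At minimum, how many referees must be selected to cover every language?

Comet and Echo and Gala and Harbor together: Comet ∪ Echo ∪ Gala ∪ Harbor = {N1, N2, N3, N4, N5, N6, N7, N8, N9, N10, N11, N12, N13} — every language is covered.
Only Echo contains N8, so Echo is forced; the remaining 8 languages need at least 3 more referees (each remaining referee adds at most 3) — so at least 4 referees are needed, and 4 is optimal.

4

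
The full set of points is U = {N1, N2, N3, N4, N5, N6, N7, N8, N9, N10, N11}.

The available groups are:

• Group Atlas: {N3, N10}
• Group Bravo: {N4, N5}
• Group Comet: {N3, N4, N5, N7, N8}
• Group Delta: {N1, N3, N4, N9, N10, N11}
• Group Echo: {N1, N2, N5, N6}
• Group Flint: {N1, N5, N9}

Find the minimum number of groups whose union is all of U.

Comet, Delta, and Echo cover everything between them: the union {N1, N2, N3, N4, N5, N6, N7, N8, N9, N10, N11} is all of U.
Only Echo contains N2, so Echo is forced; the remaining 7 points need at least 2 more groups (each remaining group adds at most 5) — so at least 3 groups are needed, and 3 is optimal.

3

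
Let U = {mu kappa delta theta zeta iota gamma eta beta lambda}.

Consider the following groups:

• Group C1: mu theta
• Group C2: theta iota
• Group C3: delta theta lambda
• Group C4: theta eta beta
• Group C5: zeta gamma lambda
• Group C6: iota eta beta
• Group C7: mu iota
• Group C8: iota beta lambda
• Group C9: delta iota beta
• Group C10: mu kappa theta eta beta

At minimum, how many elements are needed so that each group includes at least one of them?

H = {theta, zeta, iota} meets every group (each contains at least one member of H), and |H| = 3.
The groups C1, C5, C9 are pairwise disjoint, so any hitting set needs a separate element for each — at least 3. Hence 3 is optimal.

3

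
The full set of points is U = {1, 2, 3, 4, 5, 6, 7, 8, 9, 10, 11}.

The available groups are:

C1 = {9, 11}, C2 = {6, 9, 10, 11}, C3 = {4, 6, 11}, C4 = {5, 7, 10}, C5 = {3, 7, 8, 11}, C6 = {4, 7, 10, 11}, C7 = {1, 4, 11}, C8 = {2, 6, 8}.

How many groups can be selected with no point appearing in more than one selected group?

3

C4, C7, C8 are pairwise disjoint (C4={5,7,10}; C7={1,4,11}; C8={2,6,8}).
Every remaining group overlaps one of these, and no 4 of the listed groups are pairwise disjoint, so 3 is the maximum.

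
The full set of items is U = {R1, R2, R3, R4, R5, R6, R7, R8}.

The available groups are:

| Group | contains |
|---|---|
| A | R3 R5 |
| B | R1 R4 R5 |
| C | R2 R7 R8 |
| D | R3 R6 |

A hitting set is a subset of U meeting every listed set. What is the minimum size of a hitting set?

Take H = {R2, R3, R4}. Each listed group contains at least one of these, so H is a hitting set of size 3.
The groups B, C, D are pairwise disjoint, so any hitting set needs a separate item for each — at least 3. Hence 3 is optimal.

3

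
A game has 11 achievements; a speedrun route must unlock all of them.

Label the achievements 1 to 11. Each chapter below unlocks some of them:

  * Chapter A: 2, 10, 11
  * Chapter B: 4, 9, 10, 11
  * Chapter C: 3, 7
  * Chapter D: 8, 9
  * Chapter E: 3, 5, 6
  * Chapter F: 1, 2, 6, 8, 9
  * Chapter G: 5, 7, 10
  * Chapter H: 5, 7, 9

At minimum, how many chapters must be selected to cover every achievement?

B and E and F and H together: B ∪ E ∪ F ∪ H = {1, 2, 3, 4, 5, 6, 7, 8, 9, 10, 11} — every achievement is covered.
No 3 of the 8 chapters cover everything (all 56 combinations miss at least one achievement), so 4 is optimal.

4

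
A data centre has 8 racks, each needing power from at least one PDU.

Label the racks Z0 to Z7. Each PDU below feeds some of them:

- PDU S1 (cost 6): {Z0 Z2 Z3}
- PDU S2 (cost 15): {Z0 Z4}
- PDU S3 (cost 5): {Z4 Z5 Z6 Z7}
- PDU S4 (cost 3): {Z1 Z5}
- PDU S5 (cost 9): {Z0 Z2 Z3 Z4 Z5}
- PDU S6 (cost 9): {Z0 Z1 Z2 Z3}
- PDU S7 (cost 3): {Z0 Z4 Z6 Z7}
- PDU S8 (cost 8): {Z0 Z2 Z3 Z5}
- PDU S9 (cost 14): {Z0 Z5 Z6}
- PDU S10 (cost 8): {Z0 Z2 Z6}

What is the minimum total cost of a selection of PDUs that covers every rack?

S1, S4, S7 together cover every rack (S1 ∪ S4 ∪ S7 = {Z0, Z1, Z2, Z3, Z4, Z5, Z6, Z7}); total cost 6 + 3 + 3 = 12.
No covering selection has total cost below 12.

12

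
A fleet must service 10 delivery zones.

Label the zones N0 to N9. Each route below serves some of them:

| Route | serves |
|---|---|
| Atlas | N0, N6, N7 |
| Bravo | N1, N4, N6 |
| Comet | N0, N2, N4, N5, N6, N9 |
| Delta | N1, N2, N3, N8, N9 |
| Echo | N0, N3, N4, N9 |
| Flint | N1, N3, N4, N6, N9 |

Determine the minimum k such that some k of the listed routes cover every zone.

Atlas and Comet and Delta together: Atlas ∪ Comet ∪ Delta = {N0, N1, N2, N3, N4, N5, N6, N7, N8, N9} — every zone is covered.
Only Comet contains N5, so Comet is forced; the remaining 4 zones need at least 2 more routes (each remaining route adds at most 3) — so at least 3 routes are needed, and 3 is optimal.

3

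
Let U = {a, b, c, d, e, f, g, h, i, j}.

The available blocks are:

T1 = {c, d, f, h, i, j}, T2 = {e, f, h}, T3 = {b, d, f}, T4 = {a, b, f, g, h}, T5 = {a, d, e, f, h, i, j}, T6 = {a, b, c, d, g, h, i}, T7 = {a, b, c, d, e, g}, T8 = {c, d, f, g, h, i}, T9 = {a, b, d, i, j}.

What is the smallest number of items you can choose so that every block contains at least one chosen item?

2

The 2 items {a, f} hit every block.
The blocks T2, T9 are pairwise disjoint, so any hitting set needs a separate item for each — at least 2. Hence 2 is optimal.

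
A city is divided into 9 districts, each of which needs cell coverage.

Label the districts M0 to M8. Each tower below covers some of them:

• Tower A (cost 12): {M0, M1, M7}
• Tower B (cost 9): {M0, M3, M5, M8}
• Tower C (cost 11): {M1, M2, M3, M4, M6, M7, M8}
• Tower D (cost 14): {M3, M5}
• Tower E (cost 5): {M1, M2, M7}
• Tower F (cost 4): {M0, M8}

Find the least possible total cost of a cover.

B, C together cover every district (B ∪ C = {M0, M1, M2, M3, M4, M5, M6, M7, M8}); total cost 9 + 11 = 20.
The greedy pick C, F, B costs 24; no covering selection beats 20.

20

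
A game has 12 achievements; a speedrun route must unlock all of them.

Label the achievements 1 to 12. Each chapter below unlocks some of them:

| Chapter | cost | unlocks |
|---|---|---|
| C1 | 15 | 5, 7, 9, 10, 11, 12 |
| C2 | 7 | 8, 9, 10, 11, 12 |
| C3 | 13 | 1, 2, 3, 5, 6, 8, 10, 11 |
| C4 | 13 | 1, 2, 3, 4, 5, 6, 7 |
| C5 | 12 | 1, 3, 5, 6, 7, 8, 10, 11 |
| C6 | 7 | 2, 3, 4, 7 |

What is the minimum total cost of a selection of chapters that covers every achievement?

C2, C4 together cover every achievement (C2 ∪ C4 = {1, 2, 3, 4, 5, 6, 7, 8, 9, 10, 11, 12}); total cost 7 + 13 = 20.
The greedy pick C2, C6, C5 costs 26; no covering selection beats 20.

20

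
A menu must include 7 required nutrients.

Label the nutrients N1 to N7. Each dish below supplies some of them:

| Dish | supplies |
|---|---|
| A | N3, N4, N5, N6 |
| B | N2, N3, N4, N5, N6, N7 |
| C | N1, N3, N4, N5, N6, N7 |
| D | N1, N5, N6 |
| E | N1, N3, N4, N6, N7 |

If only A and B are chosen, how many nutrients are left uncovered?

1

Union of A, B = {N2, N3, N4, N5, N6, N7}.
Not covered: N1 — 1 nutrient.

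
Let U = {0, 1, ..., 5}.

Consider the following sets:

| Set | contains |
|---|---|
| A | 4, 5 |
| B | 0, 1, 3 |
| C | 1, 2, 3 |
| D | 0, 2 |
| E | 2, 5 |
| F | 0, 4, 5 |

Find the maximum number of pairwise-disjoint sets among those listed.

2

A, B are pairwise disjoint (A={4,5}; B={0,1,3}).
Every remaining set overlaps one of these, and no 3 of the listed sets are pairwise disjoint, so 2 is the maximum.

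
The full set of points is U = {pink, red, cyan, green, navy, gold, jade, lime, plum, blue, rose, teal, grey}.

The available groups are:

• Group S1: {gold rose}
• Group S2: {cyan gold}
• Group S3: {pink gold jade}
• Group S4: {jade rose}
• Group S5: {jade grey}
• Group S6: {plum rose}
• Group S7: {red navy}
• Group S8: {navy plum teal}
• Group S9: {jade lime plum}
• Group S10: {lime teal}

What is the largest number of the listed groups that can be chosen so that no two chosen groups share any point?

S2, S5, S6, S7, S10 are pairwise disjoint (S2={cyan,gold}; S5={jade,grey}; S6={plum,rose}; S7={red,navy}; S10={lime,teal}).
Every remaining group overlaps one of these, and no 6 of the listed groups are pairwise disjoint, so 5 is the maximum.

5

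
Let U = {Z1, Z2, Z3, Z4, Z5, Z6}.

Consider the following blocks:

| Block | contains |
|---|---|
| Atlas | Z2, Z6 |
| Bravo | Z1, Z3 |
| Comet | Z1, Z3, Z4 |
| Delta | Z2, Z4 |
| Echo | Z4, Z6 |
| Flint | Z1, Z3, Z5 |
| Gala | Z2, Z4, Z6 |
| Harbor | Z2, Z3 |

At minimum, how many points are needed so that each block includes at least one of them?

3

Take H = {Z1, Z2, Z6}. Each listed block contains at least one of these, so H is a hitting set of size 3.
No choice of 2 points meets every block, so 3 is the minimum.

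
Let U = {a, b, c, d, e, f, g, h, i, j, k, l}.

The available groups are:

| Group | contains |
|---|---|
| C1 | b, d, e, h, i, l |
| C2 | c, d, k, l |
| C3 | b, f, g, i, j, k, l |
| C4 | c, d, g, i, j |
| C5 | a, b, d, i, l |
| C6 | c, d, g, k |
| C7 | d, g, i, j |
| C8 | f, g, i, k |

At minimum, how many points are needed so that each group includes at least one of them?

The 2 points {i, k} hit every group.
No single point lies in every group, so at least 2 are needed and 2 is optimal.

2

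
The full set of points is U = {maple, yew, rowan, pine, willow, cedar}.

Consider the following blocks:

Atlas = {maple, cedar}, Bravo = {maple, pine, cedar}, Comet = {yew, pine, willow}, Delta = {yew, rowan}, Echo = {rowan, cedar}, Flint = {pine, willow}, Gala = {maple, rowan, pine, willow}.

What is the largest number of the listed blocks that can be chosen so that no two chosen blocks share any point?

3

Atlas, Delta, Flint are pairwise disjoint (Atlas={maple,cedar}; Delta={yew,rowan}; Flint={pine,willow}).
Every remaining block overlaps one of these, and no 4 of the listed blocks are pairwise disjoint, so 3 is the maximum.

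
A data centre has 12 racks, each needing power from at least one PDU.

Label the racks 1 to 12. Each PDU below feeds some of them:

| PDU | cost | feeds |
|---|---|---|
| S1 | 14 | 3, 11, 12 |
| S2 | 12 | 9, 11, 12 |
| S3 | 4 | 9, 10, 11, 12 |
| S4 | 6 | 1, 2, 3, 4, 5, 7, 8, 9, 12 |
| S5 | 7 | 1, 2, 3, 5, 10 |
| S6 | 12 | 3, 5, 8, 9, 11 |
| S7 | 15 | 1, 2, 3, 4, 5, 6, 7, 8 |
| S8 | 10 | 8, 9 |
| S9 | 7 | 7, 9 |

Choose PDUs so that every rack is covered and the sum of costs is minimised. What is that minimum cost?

19

S3, S7 together cover every rack (S3 ∪ S7 = {1, 2, 3, 4, 5, 6, 7, 8, 9, 10, 11, 12}); total cost 4 + 15 = 19.
The greedy pick S4, S3, S7 costs 25; no covering selection beats 19.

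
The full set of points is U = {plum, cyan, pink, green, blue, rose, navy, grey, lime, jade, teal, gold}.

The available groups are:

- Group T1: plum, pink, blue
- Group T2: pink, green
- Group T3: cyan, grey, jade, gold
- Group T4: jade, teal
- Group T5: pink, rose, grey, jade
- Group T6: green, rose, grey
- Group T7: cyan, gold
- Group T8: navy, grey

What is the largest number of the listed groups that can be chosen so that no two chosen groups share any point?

T1, T4, T7, T8 are pairwise disjoint (T1={plum,pink,blue}; T4={jade,teal}; T7={cyan,gold}; T8={navy,grey}).
Every remaining group overlaps one of these, and no 5 of the listed groups are pairwise disjoint, so 4 is the maximum.

4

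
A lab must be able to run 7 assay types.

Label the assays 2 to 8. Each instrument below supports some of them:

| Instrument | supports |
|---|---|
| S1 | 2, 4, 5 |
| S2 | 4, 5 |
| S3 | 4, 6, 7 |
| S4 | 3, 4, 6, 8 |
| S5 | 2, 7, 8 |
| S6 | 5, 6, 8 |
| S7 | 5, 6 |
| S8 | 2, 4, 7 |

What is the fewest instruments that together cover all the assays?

Take {S4, S5, S6}. Their union is {2, 3, 4, 5, 6, 7, 8}, which is all 7 assays.
Only S4 contains 3, so S4 is forced; the remaining 3 assays need at least 2 more instruments (each remaining instrument adds at most 2) — so at least 3 instruments are needed, and 3 is optimal.

3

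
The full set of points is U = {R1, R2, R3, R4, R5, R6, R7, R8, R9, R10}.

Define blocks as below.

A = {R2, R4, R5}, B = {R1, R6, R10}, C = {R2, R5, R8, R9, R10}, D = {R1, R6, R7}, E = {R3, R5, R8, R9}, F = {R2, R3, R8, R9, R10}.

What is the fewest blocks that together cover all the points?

3

A, D, and F cover everything between them: the union {R1, R2, R3, R4, R5, R6, R7, R8, R9, R10} is all of U.
Only A contains R4, so A is forced; the remaining 7 points need at least 2 more blocks (each remaining block adds at most 4) — so at least 3 blocks are needed, and 3 is optimal.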